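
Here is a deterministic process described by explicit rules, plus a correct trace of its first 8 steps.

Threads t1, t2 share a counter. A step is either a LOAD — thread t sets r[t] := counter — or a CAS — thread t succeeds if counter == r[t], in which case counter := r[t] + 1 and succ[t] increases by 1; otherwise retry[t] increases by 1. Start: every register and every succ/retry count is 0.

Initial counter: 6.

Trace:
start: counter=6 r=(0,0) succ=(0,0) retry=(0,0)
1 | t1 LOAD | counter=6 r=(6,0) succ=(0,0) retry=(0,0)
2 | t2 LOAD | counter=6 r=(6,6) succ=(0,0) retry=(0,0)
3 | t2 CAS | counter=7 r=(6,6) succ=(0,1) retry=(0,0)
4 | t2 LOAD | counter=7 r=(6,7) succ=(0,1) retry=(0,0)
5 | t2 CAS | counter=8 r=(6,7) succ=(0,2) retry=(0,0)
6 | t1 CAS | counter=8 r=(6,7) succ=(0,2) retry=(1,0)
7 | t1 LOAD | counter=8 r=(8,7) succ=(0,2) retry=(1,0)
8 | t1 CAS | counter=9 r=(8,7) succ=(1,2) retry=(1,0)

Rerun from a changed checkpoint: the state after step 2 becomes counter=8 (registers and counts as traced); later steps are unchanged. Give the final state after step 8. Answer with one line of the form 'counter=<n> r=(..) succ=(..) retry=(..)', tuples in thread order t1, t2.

state after step 2 := counter=8 r=(6,6) succ=(0,0) retry=(0,0)
3 | t2 CAS | counter=8 r=(6,6) succ=(0,0) retry=(0,1)
4 | t2 LOAD | counter=8 r=(6,8) succ=(0,0) retry=(0,1)
5 | t2 CAS | counter=9 r=(6,8) succ=(0,1) retry=(0,1)
6 | t1 CAS | counter=9 r=(6,8) succ=(0,1) retry=(1,1)
7 | t1 LOAD | counter=9 r=(9,8) succ=(0,1) retry=(1,1)
8 | t1 CAS | counter=10 r=(9,8) succ=(1,1) retry=(1,1)

counter=10 r=(9,8) succ=(1,1) retry=(1,1)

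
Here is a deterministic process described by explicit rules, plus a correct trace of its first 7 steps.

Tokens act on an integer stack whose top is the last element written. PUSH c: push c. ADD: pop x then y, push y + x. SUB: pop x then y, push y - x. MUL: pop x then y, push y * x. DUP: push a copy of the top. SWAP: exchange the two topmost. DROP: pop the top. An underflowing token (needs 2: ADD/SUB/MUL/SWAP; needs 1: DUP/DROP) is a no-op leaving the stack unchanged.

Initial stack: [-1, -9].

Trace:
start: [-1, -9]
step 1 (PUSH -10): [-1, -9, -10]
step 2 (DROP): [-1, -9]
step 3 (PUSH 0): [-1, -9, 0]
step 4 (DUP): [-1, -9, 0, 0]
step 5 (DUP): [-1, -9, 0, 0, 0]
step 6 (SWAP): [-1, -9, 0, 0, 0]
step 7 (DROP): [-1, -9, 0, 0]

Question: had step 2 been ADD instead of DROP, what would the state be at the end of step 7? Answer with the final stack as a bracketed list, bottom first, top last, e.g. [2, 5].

(re-executing from step 2 with the substitution; state before step 2: [-1, -9, -10])
step 2 (ADD): [-1, -19]
step 3 (PUSH 0): [-1, -19, 0]
step 4 (DUP): [-1, -19, 0, 0]
step 5 (DUP): [-1, -19, 0, 0, 0]
step 6 (SWAP): [-1, -19, 0, 0, 0]
step 7 (DROP): [-1, -19, 0, 0]

[-1, -19, 0, 0]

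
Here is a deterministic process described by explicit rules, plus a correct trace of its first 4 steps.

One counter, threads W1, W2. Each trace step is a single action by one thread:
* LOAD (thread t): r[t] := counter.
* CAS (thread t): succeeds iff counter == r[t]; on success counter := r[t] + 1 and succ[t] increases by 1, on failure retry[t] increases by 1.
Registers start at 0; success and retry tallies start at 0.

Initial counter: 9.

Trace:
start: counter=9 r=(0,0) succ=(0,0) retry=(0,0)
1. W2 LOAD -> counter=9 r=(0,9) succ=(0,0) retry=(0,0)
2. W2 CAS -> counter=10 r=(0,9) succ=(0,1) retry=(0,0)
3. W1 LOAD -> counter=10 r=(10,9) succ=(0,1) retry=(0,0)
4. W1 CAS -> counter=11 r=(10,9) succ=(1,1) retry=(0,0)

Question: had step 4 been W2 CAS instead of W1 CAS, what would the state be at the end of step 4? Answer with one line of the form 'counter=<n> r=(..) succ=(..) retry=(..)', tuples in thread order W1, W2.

counter=10 r=(10,9) succ=(0,1) retry=(0,1)

(re-executing from step 4 with the substitution; state before step 4: counter=10 r=(10,9) succ=(0,1) retry=(0,0))
4. W2 CAS -> counter=10 r=(10,9) succ=(0,1) retry=(0,1)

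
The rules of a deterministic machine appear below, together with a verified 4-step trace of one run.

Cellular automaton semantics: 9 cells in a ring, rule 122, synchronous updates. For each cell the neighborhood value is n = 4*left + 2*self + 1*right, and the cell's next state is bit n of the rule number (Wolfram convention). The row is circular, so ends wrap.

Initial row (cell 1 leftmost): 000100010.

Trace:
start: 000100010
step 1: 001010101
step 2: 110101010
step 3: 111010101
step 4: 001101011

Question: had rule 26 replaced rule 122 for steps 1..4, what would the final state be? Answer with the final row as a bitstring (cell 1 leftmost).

000100011

(re-executing steps 1..4 under rule 26; state before step 1: 000100010)
step 1: 001010101
step 2: 110000000
step 3: 101000001
step 4: 000100011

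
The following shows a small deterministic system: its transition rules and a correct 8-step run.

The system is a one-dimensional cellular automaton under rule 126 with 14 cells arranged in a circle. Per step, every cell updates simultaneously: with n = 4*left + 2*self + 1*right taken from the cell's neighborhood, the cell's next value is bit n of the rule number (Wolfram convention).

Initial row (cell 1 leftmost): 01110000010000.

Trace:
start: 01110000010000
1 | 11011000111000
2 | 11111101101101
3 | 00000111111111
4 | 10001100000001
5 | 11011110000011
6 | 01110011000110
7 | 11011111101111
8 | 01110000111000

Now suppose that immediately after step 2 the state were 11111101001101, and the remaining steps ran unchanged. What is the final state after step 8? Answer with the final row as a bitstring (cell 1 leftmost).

state after step 2 := 11111101001101
3 | 00000111111111
4 | 10001100000001
5 | 11011110000011
6 | 01110011000110
7 | 11011111101111
8 | 01110000111000

01110000111000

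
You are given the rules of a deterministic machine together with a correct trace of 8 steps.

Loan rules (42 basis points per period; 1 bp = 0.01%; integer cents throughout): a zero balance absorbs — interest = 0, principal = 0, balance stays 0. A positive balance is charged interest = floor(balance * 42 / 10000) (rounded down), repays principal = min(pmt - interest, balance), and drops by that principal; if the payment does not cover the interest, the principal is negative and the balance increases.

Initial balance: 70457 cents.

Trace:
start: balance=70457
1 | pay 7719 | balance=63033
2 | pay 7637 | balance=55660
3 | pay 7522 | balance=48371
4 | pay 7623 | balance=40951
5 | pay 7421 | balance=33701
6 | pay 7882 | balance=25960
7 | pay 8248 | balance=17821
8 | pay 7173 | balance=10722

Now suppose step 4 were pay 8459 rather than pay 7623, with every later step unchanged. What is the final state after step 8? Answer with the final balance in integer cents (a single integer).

9873

(re-executing from step 4 with the substitution; state before step 4: balance=48371)
4 | pay 8459 | balance=40115
5 | pay 7421 | balance=32862
6 | pay 7882 | balance=25118
7 | pay 8248 | balance=16975
8 | pay 7173 | balance=9873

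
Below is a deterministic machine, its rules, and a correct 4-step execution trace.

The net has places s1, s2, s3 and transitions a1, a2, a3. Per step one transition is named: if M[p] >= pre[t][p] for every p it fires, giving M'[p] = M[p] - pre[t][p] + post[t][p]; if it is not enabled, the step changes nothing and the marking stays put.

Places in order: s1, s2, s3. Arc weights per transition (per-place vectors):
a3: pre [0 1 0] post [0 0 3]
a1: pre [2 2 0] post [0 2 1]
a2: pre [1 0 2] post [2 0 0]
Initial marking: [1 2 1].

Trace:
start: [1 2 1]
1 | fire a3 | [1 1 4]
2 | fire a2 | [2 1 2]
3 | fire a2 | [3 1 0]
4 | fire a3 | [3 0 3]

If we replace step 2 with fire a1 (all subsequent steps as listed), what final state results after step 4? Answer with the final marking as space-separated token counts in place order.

(re-executing from step 2 with the substitution; state before step 2: [1 1 4])
2 | fire a1 | [1 1 4]
3 | fire a2 | [2 1 2]
4 | fire a3 | [2 0 5]

2 0 5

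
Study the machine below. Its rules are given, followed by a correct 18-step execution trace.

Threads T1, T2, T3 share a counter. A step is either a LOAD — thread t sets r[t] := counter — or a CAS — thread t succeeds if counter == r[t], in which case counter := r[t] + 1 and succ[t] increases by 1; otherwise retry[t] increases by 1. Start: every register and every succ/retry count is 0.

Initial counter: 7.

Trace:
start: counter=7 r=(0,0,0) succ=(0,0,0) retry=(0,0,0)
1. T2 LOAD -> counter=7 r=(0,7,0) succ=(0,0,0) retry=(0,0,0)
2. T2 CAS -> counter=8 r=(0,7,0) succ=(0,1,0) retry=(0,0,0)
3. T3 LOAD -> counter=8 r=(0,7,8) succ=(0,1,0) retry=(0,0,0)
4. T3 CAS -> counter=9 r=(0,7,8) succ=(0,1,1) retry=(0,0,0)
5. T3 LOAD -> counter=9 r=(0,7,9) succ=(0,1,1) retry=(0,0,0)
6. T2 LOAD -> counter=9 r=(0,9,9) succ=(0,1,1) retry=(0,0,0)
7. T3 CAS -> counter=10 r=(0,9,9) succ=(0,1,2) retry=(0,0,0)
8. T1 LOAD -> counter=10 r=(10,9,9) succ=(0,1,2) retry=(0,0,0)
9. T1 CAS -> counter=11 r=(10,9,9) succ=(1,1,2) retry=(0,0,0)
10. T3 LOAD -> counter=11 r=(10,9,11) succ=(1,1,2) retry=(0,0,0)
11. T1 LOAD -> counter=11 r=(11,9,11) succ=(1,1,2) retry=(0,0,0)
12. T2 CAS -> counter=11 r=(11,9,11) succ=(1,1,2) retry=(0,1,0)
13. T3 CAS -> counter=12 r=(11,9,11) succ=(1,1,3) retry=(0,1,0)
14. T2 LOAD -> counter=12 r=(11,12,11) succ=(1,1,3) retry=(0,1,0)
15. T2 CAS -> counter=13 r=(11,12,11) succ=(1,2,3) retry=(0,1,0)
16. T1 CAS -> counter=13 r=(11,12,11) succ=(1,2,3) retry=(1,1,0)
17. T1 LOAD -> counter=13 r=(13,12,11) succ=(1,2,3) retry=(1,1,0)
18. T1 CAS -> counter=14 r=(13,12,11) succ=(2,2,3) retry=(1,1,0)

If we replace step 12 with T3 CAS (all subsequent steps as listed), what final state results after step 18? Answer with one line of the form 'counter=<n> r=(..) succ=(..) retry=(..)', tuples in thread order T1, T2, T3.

(re-executing from step 12 with the substitution; state before step 12: counter=11 r=(11,9,11) succ=(1,1,2) retry=(0,0,0))
12. T3 CAS -> counter=12 r=(11,9,11) succ=(1,1,3) retry=(0,0,0)
13. T3 CAS -> counter=12 r=(11,9,11) succ=(1,1,3) retry=(0,0,1)
14. T2 LOAD -> counter=12 r=(11,12,11) succ=(1,1,3) retry=(0,0,1)
15. T2 CAS -> counter=13 r=(11,12,11) succ=(1,2,3) retry=(0,0,1)
16. T1 CAS -> counter=13 r=(11,12,11) succ=(1,2,3) retry=(1,0,1)
17. T1 LOAD -> counter=13 r=(13,12,11) succ=(1,2,3) retry=(1,0,1)
18. T1 CAS -> counter=14 r=(13,12,11) succ=(2,2,3) retry=(1,0,1)

counter=14 r=(13,12,11) succ=(2,2,3) retry=(1,0,1)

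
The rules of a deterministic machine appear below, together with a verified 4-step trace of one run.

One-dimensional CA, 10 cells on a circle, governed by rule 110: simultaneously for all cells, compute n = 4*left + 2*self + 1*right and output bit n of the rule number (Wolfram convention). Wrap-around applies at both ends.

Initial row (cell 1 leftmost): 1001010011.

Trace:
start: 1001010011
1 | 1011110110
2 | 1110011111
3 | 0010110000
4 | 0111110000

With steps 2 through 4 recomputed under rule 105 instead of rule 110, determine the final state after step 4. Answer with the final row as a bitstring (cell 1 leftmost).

0010000101

(re-executing steps 2..4 under rule 105; state before step 2: 1011110110)
2 | 0110011111
3 | 1110010001
4 | 0010000101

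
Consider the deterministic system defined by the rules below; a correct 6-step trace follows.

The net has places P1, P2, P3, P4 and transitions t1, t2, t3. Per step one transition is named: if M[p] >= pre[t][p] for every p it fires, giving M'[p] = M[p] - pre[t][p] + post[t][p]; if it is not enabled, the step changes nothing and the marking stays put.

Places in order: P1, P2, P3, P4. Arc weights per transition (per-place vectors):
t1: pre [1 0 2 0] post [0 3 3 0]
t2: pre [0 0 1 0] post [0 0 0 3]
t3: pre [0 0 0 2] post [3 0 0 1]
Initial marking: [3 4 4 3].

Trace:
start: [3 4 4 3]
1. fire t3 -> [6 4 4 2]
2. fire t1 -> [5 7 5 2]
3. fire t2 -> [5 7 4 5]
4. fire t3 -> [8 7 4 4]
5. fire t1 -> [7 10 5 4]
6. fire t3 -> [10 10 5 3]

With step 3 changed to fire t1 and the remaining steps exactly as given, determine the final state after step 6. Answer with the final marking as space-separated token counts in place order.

(re-executing from step 3 with the substitution; state before step 3: [5 7 5 2])
3. fire t1 -> [4 10 6 2]
4. fire t3 -> [7 10 6 1]
5. fire t1 -> [6 13 7 1]
6. fire t3 -> [6 13 7 1]

6 13 7 1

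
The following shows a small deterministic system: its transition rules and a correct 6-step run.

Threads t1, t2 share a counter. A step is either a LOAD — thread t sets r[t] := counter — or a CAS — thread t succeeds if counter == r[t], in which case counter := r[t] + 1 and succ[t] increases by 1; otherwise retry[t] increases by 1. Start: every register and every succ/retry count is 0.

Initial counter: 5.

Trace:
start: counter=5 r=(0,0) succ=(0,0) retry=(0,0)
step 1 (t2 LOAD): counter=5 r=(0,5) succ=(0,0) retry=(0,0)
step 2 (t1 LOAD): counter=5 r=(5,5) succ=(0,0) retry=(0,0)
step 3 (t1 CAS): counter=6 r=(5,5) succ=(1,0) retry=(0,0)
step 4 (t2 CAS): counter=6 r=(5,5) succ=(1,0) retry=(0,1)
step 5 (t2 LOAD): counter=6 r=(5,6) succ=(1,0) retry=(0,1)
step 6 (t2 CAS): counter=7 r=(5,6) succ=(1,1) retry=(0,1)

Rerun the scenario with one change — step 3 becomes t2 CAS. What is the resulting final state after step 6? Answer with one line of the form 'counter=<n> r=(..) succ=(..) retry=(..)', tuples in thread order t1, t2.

counter=7 r=(5,6) succ=(0,2) retry=(0,1)

(re-executing from step 3 with the substitution; state before step 3: counter=5 r=(5,5) succ=(0,0) retry=(0,0))
step 3 (t2 CAS): counter=6 r=(5,5) succ=(0,1) retry=(0,0)
step 4 (t2 CAS): counter=6 r=(5,5) succ=(0,1) retry=(0,1)
step 5 (t2 LOAD): counter=6 r=(5,6) succ=(0,1) retry=(0,1)
step 6 (t2 CAS): counter=7 r=(5,6) succ=(0,2) retry=(0,1)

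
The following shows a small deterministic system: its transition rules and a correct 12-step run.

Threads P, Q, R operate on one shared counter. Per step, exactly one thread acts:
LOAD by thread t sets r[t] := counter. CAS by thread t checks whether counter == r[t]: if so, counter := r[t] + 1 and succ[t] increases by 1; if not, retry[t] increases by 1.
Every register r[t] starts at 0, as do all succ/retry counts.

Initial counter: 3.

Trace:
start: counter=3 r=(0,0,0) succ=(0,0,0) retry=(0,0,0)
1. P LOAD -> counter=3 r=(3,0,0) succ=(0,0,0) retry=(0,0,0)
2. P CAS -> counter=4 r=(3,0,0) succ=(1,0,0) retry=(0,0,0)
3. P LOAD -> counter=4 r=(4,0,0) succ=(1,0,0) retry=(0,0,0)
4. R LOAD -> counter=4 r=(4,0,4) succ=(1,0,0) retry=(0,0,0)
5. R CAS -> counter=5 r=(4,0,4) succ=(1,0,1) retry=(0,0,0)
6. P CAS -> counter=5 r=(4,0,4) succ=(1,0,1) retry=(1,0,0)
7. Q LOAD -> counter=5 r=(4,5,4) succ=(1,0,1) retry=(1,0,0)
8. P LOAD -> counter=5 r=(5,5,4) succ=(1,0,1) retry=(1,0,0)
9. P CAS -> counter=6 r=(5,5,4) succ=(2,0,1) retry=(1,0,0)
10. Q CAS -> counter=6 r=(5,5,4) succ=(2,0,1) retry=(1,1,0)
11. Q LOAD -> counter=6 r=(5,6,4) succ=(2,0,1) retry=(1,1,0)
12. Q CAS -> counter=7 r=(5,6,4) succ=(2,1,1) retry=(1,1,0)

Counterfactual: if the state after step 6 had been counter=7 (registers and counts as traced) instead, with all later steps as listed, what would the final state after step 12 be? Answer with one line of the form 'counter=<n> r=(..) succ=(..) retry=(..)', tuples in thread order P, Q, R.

state after step 6 := counter=7 r=(4,0,4) succ=(1,0,1) retry=(1,0,0)
7. Q LOAD -> counter=7 r=(4,7,4) succ=(1,0,1) retry=(1,0,0)
8. P LOAD -> counter=7 r=(7,7,4) succ=(1,0,1) retry=(1,0,0)
9. P CAS -> counter=8 r=(7,7,4) succ=(2,0,1) retry=(1,0,0)
10. Q CAS -> counter=8 r=(7,7,4) succ=(2,0,1) retry=(1,1,0)
11. Q LOAD -> counter=8 r=(7,8,4) succ=(2,0,1) retry=(1,1,0)
12. Q CAS -> counter=9 r=(7,8,4) succ=(2,1,1) retry=(1,1,0)

counter=9 r=(7,8,4) succ=(2,1,1) retry=(1,1,0)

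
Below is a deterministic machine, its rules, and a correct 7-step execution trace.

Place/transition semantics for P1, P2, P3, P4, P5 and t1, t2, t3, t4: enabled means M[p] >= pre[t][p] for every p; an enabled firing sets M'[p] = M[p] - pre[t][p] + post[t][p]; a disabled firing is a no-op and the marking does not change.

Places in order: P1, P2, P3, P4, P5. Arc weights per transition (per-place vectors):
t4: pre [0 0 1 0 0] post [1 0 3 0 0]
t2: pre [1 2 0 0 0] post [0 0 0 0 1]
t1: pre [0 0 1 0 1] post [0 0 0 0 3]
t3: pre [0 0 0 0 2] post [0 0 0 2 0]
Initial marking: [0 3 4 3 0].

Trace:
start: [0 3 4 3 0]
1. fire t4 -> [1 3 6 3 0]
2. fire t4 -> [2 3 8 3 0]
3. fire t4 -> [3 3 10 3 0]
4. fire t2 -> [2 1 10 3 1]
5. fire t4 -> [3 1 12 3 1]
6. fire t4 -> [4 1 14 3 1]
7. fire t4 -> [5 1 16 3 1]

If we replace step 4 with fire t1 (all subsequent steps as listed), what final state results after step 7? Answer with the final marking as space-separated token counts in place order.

(re-executing from step 4 with the substitution; state before step 4: [3 3 10 3 0])
4. fire t1 -> [3 3 10 3 0]
5. fire t4 -> [4 3 12 3 0]
6. fire t4 -> [5 3 14 3 0]
7. fire t4 -> [6 3 16 3 0]

6 3 16 3 0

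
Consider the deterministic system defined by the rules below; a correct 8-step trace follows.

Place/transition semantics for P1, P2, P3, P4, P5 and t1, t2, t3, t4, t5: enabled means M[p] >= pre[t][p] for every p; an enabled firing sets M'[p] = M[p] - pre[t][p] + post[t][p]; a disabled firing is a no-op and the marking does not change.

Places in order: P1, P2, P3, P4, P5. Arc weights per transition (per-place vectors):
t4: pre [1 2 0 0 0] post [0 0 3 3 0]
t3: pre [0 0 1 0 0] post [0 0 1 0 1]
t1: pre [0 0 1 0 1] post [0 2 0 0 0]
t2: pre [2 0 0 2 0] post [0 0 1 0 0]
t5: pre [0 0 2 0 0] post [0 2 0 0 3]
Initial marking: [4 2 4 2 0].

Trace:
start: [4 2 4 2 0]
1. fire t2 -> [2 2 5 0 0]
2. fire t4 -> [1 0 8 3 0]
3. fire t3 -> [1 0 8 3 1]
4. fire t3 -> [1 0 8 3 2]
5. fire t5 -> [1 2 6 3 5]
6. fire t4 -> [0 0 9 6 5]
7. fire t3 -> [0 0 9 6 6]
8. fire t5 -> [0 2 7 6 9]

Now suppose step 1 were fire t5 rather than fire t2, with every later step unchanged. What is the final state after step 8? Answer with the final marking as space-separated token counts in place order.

(re-executing from step 1 with the substitution; state before step 1: [4 2 4 2 0])
1. fire t5 -> [4 4 2 2 3]
2. fire t4 -> [3 2 5 5 3]
3. fire t3 -> [3 2 5 5 4]
4. fire t3 -> [3 2 5 5 5]
5. fire t5 -> [3 4 3 5 8]
6. fire t4 -> [2 2 6 8 8]
7. fire t3 -> [2 2 6 8 9]
8. fire t5 -> [2 4 4 8 12]

2 4 4 8 12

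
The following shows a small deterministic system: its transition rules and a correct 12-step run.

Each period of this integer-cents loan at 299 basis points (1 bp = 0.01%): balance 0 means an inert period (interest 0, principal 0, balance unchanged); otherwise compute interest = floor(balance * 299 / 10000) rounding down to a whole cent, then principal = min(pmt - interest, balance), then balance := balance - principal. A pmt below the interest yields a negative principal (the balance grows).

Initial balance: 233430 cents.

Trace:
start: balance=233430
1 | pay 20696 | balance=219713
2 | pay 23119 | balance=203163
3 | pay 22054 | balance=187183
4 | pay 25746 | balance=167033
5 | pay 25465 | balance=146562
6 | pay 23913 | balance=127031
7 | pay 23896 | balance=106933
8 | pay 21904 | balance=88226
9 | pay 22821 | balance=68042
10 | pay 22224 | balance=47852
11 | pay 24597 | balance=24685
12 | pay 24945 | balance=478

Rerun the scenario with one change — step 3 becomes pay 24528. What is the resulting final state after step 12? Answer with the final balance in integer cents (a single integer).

(re-executing from step 3 with the substitution; state before step 3: balance=203163)
3 | pay 24528 | balance=184709
4 | pay 25746 | balance=164485
5 | pay 25465 | balance=143938
6 | pay 23913 | balance=124328
7 | pay 23896 | balance=104149
8 | pay 21904 | balance=85359
9 | pay 22821 | balance=65090
10 | pay 22224 | balance=44812
11 | pay 24597 | balance=21554
12 | pay 24945 | balance=0

0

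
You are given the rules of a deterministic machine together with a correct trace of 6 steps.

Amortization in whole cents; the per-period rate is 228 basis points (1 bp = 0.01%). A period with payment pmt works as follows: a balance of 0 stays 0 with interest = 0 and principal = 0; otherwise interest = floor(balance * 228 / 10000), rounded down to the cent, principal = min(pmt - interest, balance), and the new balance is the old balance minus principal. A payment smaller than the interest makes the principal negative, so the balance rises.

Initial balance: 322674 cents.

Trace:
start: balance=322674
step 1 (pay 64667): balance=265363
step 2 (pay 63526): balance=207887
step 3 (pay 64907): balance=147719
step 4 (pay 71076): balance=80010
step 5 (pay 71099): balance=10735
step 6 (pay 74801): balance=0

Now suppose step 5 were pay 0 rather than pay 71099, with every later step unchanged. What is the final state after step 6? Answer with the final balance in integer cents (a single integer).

8898

(re-executing from step 5 with the substitution; state before step 5: balance=80010)
step 5 (pay 0): balance=81834
step 6 (pay 74801): balance=8898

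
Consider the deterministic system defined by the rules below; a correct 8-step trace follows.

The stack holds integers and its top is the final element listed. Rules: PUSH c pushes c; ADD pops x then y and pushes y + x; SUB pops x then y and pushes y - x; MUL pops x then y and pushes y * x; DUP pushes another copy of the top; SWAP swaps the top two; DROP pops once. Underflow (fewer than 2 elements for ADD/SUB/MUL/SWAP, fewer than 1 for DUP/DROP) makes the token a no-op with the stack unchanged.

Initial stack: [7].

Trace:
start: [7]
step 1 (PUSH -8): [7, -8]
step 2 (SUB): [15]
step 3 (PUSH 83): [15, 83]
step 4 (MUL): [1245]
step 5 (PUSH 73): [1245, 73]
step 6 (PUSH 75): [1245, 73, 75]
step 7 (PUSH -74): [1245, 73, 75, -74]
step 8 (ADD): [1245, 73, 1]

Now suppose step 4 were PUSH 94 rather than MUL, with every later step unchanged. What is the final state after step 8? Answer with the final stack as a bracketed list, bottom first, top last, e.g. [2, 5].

(re-executing from step 4 with the substitution; state before step 4: [15, 83])
step 4 (PUSH 94): [15, 83, 94]
step 5 (PUSH 73): [15, 83, 94, 73]
step 6 (PUSH 75): [15, 83, 94, 73, 75]
step 7 (PUSH -74): [15, 83, 94, 73, 75, -74]
step 8 (ADD): [15, 83, 94, 73, 1]

[15, 83, 94, 73, 1]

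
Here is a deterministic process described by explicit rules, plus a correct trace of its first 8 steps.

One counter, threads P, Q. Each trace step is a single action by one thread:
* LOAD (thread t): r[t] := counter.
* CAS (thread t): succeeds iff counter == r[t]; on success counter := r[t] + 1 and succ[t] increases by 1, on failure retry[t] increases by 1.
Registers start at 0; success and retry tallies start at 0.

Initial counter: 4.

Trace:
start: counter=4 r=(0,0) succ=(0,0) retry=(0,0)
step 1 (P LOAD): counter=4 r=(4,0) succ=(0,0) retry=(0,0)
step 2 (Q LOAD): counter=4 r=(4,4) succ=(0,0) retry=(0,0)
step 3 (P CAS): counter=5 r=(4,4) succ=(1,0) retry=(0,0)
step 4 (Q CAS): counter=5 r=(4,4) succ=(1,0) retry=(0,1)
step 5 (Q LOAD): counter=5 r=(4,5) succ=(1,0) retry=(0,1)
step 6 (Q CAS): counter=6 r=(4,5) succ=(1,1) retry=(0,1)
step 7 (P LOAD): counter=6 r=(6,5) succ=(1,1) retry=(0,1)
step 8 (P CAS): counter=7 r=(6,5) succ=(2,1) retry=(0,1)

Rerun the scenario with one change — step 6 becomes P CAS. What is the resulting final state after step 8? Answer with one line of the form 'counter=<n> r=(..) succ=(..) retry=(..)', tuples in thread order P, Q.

counter=6 r=(5,5) succ=(2,0) retry=(1,1)

(re-executing from step 6 with the substitution; state before step 6: counter=5 r=(4,5) succ=(1,0) retry=(0,1))
step 6 (P CAS): counter=5 r=(4,5) succ=(1,0) retry=(1,1)
step 7 (P LOAD): counter=5 r=(5,5) succ=(1,0) retry=(1,1)
step 8 (P CAS): counter=6 r=(5,5) succ=(2,0) retry=(1,1)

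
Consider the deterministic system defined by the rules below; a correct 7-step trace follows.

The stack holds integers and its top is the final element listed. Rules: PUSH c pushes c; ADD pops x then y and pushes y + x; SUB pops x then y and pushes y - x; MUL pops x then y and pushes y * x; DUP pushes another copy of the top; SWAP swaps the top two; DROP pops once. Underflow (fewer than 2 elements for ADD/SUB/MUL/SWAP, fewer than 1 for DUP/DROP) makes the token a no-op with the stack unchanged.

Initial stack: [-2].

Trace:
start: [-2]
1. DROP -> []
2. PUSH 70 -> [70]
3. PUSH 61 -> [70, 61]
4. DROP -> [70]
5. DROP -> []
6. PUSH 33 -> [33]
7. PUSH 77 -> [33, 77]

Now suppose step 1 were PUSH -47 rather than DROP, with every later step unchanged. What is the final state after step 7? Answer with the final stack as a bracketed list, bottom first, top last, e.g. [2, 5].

(re-executing from step 1 with the substitution; state before step 1: [-2])
1. PUSH -47 -> [-2, -47]
2. PUSH 70 -> [-2, -47, 70]
3. PUSH 61 -> [-2, -47, 70, 61]
4. DROP -> [-2, -47, 70]
5. DROP -> [-2, -47]
6. PUSH 33 -> [-2, -47, 33]
7. PUSH 77 -> [-2, -47, 33, 77]

[-2, -47, 33, 77]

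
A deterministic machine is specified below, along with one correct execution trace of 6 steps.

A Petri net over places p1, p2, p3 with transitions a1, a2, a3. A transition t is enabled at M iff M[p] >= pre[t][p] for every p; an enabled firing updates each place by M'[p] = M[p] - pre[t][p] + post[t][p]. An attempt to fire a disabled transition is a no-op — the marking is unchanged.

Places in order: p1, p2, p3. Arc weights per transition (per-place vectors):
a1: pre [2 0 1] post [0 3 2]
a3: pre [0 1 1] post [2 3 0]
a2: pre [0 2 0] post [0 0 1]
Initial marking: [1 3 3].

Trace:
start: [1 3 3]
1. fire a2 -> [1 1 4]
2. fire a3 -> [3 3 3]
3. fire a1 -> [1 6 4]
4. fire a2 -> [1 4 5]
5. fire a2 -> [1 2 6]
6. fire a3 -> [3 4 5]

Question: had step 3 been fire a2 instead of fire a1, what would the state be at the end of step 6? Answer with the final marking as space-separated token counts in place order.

5 3 3

(re-executing from step 3 with the substitution; state before step 3: [3 3 3])
3. fire a2 -> [3 1 4]
4. fire a2 -> [3 1 4]
5. fire a2 -> [3 1 4]
6. fire a3 -> [5 3 3]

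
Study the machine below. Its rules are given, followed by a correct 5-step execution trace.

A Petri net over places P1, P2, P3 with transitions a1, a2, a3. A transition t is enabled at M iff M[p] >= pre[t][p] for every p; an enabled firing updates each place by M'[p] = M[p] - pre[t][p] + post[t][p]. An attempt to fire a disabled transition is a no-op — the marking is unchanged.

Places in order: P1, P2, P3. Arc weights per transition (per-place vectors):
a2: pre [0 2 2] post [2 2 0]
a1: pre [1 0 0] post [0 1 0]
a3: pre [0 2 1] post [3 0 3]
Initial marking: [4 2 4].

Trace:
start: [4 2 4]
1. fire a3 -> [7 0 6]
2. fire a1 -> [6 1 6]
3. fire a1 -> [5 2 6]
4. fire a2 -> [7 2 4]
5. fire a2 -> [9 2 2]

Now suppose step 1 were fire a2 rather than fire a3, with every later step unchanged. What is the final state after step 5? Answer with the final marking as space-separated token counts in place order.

(re-executing from step 1 with the substitution; state before step 1: [4 2 4])
1. fire a2 -> [6 2 2]
2. fire a1 -> [5 3 2]
3. fire a1 -> [4 4 2]
4. fire a2 -> [6 4 0]
5. fire a2 -> [6 4 0]

6 4 0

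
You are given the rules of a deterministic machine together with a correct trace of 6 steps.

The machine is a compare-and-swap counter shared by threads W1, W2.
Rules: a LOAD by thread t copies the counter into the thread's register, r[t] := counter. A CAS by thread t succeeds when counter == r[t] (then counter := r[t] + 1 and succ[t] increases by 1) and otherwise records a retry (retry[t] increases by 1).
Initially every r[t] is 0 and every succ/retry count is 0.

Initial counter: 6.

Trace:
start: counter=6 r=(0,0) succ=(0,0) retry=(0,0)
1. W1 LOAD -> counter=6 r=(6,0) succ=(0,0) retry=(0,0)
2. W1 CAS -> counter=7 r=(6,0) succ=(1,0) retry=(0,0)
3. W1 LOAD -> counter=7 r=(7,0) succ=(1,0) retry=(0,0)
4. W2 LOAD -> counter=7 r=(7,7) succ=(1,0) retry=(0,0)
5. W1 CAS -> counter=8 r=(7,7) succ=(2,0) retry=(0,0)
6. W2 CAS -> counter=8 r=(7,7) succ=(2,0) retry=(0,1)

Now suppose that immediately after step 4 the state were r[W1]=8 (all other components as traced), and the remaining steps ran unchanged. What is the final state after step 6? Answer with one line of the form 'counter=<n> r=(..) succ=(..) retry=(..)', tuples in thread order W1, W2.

counter=8 r=(8,7) succ=(1,1) retry=(1,0)

state after step 4 := counter=7 r=(8,7) succ=(1,0) retry=(0,0)
5. W1 CAS -> counter=7 r=(8,7) succ=(1,0) retry=(1,0)
6. W2 CAS -> counter=8 r=(8,7) succ=(1,1) retry=(1,0)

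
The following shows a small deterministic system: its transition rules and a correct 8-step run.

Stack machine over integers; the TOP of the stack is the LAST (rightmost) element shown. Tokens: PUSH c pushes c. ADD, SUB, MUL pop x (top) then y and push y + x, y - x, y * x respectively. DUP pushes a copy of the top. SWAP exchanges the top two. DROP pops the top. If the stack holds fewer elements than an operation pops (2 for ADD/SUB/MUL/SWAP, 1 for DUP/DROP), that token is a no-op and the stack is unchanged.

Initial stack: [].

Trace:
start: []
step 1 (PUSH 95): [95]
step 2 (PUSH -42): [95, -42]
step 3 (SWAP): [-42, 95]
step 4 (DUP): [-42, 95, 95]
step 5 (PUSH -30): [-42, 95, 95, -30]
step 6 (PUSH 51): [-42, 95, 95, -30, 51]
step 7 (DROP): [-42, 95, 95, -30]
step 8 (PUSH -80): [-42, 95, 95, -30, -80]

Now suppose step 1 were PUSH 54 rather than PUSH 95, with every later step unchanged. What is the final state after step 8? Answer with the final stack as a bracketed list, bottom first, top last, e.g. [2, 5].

[-42, 54, 54, -30, -80]

(re-executing from step 1 with the substitution; state before step 1: [])
step 1 (PUSH 54): [54]
step 2 (PUSH -42): [54, -42]
step 3 (SWAP): [-42, 54]
step 4 (DUP): [-42, 54, 54]
step 5 (PUSH -30): [-42, 54, 54, -30]
step 6 (PUSH 51): [-42, 54, 54, -30, 51]
step 7 (DROP): [-42, 54, 54, -30]
step 8 (PUSH -80): [-42, 54, 54, -30, -80]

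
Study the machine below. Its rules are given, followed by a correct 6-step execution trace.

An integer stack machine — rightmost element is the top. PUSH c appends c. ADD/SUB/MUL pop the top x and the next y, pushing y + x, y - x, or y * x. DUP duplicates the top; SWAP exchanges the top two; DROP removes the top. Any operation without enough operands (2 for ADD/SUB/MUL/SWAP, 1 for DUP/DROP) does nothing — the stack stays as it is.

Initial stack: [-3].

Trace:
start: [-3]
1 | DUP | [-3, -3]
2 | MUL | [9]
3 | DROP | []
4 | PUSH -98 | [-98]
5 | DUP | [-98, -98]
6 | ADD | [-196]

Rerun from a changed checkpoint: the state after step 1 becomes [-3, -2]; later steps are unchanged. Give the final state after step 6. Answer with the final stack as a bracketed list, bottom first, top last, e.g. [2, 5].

state after step 1 := [-3, -2]
2 | MUL | [6]
3 | DROP | []
4 | PUSH -98 | [-98]
5 | DUP | [-98, -98]
6 | ADD | [-196]

[-196]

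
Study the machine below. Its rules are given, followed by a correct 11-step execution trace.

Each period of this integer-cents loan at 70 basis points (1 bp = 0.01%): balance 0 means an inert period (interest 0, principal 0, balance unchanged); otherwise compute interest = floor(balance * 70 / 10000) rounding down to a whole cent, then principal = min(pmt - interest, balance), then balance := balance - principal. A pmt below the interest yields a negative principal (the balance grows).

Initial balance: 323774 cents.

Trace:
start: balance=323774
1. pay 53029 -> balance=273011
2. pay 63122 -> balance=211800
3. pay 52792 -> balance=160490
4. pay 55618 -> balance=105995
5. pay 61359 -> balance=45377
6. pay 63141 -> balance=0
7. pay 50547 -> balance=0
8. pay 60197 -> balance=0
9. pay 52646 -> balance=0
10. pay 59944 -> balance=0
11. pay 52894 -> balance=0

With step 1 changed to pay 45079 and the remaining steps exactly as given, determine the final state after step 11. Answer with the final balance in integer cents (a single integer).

0

(re-executing from step 1 with the substitution; state before step 1: balance=323774)
1. pay 45079 -> balance=280961
2. pay 63122 -> balance=219805
3. pay 52792 -> balance=168551
4. pay 55618 -> balance=114112
5. pay 61359 -> balance=53551
6. pay 63141 -> balance=0
7. pay 50547 -> balance=0
8. pay 60197 -> balance=0
9. pay 52646 -> balance=0
10. pay 59944 -> balance=0
11. pay 52894 -> balance=0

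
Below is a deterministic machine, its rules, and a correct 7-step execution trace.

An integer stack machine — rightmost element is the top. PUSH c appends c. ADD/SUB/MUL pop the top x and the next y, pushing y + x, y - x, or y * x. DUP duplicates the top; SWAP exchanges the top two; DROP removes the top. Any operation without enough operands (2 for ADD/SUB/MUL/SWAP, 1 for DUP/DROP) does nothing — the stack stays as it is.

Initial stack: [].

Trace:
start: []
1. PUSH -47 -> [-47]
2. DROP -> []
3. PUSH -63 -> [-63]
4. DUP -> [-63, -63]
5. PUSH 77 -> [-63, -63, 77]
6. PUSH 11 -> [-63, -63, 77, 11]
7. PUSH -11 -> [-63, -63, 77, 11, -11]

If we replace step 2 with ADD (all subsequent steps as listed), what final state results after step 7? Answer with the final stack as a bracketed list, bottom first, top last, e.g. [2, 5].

(re-executing from step 2 with the substitution; state before step 2: [-47])
2. ADD -> [-47]
3. PUSH -63 -> [-47, -63]
4. DUP -> [-47, -63, -63]
5. PUSH 77 -> [-47, -63, -63, 77]
6. PUSH 11 -> [-47, -63, -63, 77, 11]
7. PUSH -11 -> [-47, -63, -63, 77, 11, -11]

[-47, -63, -63, 77, 11, -11]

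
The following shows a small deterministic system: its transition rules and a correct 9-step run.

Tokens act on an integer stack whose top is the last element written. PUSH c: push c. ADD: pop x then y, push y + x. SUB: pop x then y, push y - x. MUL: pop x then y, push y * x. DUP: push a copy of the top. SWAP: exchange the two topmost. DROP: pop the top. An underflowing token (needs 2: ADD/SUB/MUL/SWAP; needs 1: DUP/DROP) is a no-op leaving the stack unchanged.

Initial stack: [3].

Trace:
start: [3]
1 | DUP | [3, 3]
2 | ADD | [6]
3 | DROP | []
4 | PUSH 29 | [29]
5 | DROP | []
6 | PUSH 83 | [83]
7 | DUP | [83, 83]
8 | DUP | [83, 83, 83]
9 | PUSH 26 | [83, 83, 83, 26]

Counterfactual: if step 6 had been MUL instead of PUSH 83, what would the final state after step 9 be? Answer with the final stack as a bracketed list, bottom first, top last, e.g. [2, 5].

[26]

(re-executing from step 6 with the substitution; state before step 6: [])
6 | MUL | []
7 | DUP | []
8 | DUP | []
9 | PUSH 26 | [26]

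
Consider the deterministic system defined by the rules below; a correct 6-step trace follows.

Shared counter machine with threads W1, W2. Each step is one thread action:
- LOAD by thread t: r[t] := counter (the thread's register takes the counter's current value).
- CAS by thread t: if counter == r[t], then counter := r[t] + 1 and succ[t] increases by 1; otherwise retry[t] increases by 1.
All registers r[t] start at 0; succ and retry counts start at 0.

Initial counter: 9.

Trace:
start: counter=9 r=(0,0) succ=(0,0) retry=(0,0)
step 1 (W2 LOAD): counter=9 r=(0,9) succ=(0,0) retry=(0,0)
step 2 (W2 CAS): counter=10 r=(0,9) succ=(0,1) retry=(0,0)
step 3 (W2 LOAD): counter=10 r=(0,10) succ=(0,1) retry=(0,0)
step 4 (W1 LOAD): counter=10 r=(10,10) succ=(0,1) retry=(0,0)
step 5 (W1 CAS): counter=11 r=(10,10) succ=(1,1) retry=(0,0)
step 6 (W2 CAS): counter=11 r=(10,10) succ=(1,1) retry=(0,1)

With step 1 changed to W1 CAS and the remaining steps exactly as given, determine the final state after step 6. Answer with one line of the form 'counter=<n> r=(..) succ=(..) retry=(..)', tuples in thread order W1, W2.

counter=10 r=(9,9) succ=(1,0) retry=(1,2)

(re-executing from step 1 with the substitution; state before step 1: counter=9 r=(0,0) succ=(0,0) retry=(0,0))
step 1 (W1 CAS): counter=9 r=(0,0) succ=(0,0) retry=(1,0)
step 2 (W2 CAS): counter=9 r=(0,0) succ=(0,0) retry=(1,1)
step 3 (W2 LOAD): counter=9 r=(0,9) succ=(0,0) retry=(1,1)
step 4 (W1 LOAD): counter=9 r=(9,9) succ=(0,0) retry=(1,1)
step 5 (W1 CAS): counter=10 r=(9,9) succ=(1,0) retry=(1,1)
step 6 (W2 CAS): counter=10 r=(9,9) succ=(1,0) retry=(1,2)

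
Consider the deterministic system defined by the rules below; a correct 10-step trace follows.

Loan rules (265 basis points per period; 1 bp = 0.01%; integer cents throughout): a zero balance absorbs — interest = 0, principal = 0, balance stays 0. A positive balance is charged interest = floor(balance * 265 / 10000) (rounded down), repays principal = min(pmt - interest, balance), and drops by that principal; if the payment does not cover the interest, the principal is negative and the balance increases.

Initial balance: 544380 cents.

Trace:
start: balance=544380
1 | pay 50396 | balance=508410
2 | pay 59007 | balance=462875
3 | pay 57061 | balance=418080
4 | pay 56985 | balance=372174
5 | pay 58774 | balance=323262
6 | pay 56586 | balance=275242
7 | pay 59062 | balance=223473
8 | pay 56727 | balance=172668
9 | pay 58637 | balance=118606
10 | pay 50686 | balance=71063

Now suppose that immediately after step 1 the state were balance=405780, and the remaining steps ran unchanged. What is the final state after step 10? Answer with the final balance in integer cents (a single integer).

state after step 1 := balance=405780
2 | pay 59007 | balance=357526
3 | pay 57061 | balance=309939
4 | pay 56985 | balance=261167
5 | pay 58774 | balance=209313
6 | pay 56586 | balance=158273
7 | pay 59062 | balance=103405
8 | pay 56727 | balance=49418
9 | pay 58637 | balance=0
10 | pay 50686 | balance=0

0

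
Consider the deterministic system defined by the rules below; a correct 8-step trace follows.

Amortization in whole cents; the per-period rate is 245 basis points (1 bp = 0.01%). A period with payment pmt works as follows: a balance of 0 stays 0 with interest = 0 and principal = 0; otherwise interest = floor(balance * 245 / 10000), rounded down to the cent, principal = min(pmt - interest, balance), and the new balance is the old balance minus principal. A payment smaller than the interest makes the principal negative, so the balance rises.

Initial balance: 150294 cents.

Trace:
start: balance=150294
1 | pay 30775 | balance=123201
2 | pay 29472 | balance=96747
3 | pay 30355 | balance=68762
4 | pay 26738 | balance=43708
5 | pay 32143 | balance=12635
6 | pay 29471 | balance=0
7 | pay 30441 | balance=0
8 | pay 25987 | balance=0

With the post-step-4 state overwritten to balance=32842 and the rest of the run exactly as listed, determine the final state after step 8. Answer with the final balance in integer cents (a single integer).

state after step 4 := balance=32842
5 | pay 32143 | balance=1503
6 | pay 29471 | balance=0
7 | pay 30441 | balance=0
8 | pay 25987 | balance=0

0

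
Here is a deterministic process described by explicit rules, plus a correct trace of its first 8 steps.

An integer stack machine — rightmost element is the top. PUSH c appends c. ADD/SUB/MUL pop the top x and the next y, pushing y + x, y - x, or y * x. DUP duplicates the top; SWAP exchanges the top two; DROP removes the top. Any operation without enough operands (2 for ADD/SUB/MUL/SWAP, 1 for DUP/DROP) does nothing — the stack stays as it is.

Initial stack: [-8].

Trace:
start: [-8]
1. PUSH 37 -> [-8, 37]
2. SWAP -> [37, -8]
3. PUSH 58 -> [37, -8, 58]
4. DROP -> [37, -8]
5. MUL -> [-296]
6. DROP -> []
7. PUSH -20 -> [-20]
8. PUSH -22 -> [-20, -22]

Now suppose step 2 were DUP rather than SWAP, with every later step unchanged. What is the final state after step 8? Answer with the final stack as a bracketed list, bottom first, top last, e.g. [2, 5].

(re-executing from step 2 with the substitution; state before step 2: [-8, 37])
2. DUP -> [-8, 37, 37]
3. PUSH 58 -> [-8, 37, 37, 58]
4. DROP -> [-8, 37, 37]
5. MUL -> [-8, 1369]
6. DROP -> [-8]
7. PUSH -20 -> [-8, -20]
8. PUSH -22 -> [-8, -20, -22]

[-8, -20, -22]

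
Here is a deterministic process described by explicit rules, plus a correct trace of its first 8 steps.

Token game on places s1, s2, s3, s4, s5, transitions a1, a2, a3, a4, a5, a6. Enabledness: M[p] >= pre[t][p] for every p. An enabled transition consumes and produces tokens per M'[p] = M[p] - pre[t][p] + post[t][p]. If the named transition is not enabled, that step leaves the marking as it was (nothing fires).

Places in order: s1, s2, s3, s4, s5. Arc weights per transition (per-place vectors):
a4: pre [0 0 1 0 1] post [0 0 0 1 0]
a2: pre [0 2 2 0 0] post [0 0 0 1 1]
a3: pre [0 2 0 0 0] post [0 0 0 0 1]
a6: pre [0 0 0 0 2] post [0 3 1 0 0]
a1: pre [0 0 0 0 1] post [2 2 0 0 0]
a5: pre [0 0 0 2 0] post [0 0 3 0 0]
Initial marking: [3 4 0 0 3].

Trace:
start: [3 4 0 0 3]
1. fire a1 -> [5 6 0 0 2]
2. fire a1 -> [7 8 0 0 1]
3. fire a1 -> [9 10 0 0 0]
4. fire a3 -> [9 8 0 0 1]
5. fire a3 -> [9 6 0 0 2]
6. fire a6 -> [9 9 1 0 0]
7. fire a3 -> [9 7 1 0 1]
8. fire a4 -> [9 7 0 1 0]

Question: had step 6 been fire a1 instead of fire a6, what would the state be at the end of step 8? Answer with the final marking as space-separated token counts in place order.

(re-executing from step 6 with the substitution; state before step 6: [9 6 0 0 2])
6. fire a1 -> [11 8 0 0 1]
7. fire a3 -> [11 6 0 0 2]
8. fire a4 -> [11 6 0 0 2]

11 6 0 0 2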